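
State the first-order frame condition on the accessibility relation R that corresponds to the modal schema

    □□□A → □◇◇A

∀x ∀z (xRz → ∃w (xR³w ∧ zR²w))

This is a Sahlqvist (Geach-type) schema ◇^0□^3A → □^1◇^2A.
Minimal-valuation argument: fix x; take any y with xR^0y and any z with xR^1z. Set V(A) to the set of worlds R-reachable from y in exactly 3 steps. Then □^3A holds at y, so the antecedent holds at x; validity forces ◇^2A at z, giving a w with zR^2w and yR^3w.
First-order correspondent: ∀x ∀z (xRz → ∃w (xR³w ∧ zR²w)).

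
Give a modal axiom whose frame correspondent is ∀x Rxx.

A defining formula is □q → q (the T axiom).
Suppose □q→q is valid. At any x set V(q)={w : Rxw}. Then □q holds at x, so q holds at x, i.e. Rxx.

□q → q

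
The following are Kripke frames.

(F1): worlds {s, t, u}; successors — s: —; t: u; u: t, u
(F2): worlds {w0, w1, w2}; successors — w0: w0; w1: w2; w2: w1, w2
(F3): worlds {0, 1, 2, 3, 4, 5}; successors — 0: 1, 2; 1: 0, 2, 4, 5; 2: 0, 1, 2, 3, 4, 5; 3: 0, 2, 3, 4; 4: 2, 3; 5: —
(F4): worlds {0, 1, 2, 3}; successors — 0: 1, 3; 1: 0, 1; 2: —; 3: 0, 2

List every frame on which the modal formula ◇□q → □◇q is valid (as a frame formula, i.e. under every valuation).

(F1), (F2)

This is the axiom for convergence; its first-order frame correspondent is ∀x ∀y ∀z (Rxy ∧ Rxz → ∃w (Ryw ∧ Rzw)).
(F1): satisfies the condition.
(F2): satisfies the condition.
(F3): fails — R10 and R15 but 0 and 5 have no common successor.
(F4): fails — R32 and R32 but 2 and 2 have no common successor.
Valid on: (F1), (F2).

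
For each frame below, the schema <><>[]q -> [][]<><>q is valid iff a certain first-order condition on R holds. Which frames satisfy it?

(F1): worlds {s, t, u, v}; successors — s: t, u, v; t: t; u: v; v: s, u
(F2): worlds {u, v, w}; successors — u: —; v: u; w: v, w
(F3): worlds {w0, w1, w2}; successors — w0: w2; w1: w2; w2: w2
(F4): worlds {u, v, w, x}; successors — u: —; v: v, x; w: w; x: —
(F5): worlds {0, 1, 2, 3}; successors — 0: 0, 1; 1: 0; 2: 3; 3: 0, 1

Frame correspondent (Sahlqvist): forall x forall y forall z ((x R^2 y & x R^2 z) -> exists w (yRw & z R^2 w)) — i.e. a generalized confluence (Geach) condition.
(F1): fails — sR²t, sR²u but no w with tRw and uR²w.
(F2): fails — wR²u, wR²u but no t with uRt and uR²t.
(F3): satisfies the condition.
(F4): fails — vR²v, vR²x but no t with vRt and xR²t.
(F5): satisfies the condition.
Valid on: (F3), (F5).

(F3), (F5)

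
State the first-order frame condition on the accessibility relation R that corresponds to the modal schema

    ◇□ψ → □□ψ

This is a Sahlqvist (Geach-type) schema ◇^1□^1ψ → □^2◇^0ψ.
Minimal-valuation argument: fix x; take any y with xR^1y and any z with xR^2z. Set V(ψ) to the set of worlds R-reachable from y in exactly 1 step. Then □^1ψ holds at y, so the antecedent holds at x; validity forces ◇^0ψ at z, giving a w with zR^0w and yR^1w.
First-order correspondent: ∀x ∀y ∀z ((xRy ∧ xR²z) → ∃w (yRw ∧ z = w)).

∀x ∀y ∀z ((xRy ∧ xR²z) → ∃w (yRw ∧ z = w))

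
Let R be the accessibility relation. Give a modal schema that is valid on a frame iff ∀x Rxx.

This is reflexivity; the standard corresponding axiom is T: □s → s.
Suppose □s→s is valid. At any x set V(s)={w : Rxw}. Then □s holds at x, so s holds at x, i.e. Rxx.

□s → s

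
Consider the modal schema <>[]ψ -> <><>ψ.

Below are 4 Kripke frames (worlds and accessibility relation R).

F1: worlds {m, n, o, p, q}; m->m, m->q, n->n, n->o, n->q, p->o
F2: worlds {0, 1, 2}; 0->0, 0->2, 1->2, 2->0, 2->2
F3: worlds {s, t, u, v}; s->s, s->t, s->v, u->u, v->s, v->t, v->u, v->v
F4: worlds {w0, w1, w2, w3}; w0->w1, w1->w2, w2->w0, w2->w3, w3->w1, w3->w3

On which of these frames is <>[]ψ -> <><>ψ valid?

Frame correspondent (Sahlqvist): forall x forall y (xRy -> exists w (yRw & x R^2 w)) — i.e. a generalized confluence (Geach) condition.
F1: fails — mRq but no w with qRw and mR²w.
F2: condition met.
F3: fails — sRt but no w with tRw and sR²w.
F4: condition met.

F2, F4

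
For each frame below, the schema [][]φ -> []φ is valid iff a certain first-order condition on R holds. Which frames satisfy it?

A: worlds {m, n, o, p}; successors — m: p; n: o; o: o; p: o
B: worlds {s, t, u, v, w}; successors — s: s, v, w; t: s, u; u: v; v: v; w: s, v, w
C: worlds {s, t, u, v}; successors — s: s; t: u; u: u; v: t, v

Frame correspondent (Sahlqvist): forall x forall y (Rxy -> exists z (Rxz & Rzy)) — i.e. density.
A: fails — Rmp but no z with Rmz and Rzp.
B: fails — Rtu but no z with Rtz and Rzu.
C: satisfies the condition.

C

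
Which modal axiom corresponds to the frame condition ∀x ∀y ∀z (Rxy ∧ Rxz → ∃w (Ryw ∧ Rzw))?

◇□q → □◇q

The condition is convergence. The .2 schema ◇□q → □◇q defines it.
Suppose ◇□q→□◇q is valid. Take Rxy, Rxz and set V(q)={w : Ryw}. Then □q at y so ◇□q at x, so □◇q at x, so ◇q at z, giving w with Rzw and Ryw.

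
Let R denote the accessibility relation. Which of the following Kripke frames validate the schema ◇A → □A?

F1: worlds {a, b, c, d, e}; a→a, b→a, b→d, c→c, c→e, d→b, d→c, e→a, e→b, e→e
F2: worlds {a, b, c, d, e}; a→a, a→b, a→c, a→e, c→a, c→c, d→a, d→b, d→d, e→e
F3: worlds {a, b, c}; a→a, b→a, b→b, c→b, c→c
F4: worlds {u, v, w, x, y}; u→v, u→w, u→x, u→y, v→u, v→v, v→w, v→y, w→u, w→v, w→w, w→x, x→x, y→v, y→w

none

The schema corresponds to partial functionality: ∀x ∀y ∀z (Rxy ∧ Rxz → y = z).
F1: fails — b sees both a and d.
F2: fails — a sees both a and b.
F3: fails — b sees both a and b.
F4: fails — u sees both v and w.
Valid on no frame.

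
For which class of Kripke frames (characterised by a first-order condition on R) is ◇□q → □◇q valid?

Suppose ◇□q→□◇q is valid. Take Rxy, Rxz and set V(q)={w : Ryw}. Then □q at y so ◇□q at x, so □◇q at x, so ◇q at z, giving w with Rzw and Ryw.
The converse is a direct semantic check.
Frame condition: ∀x ∀y ∀z (Rxy ∧ Rxz → ∃w (Ryw ∧ Rzw)).

convergence: ∀x ∀y ∀z (Rxy ∧ Rxz → ∃w (Ryw ∧ Rzw))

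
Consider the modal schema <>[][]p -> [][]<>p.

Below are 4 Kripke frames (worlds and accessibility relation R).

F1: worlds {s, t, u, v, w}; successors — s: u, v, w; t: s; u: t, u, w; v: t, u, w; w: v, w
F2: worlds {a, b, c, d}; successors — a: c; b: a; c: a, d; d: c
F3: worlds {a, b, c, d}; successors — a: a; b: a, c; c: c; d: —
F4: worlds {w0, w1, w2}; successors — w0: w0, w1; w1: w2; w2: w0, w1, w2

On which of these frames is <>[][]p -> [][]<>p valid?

The schema corresponds to a generalized confluence (Geach) condition: forall x forall y forall z ((xRy & x R^2 z) -> exists w (y R^2 w & zRw)).
F1: fails — sRw, sR²t but no w* with wR²w* and tRw*.
F2: holds.
F3: fails — bRa, bR²c but no w with aR²w and cRw.
F4: holds.

F2, F4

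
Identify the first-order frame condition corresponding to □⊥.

□⊥ is valid iff no world has any successor (otherwise □⊥ fails at any world with one).
Conversely, on a frame with emptiness of R the schema holds at every world under every valuation.
So the correspondent is emptiness of R.

emptiness of R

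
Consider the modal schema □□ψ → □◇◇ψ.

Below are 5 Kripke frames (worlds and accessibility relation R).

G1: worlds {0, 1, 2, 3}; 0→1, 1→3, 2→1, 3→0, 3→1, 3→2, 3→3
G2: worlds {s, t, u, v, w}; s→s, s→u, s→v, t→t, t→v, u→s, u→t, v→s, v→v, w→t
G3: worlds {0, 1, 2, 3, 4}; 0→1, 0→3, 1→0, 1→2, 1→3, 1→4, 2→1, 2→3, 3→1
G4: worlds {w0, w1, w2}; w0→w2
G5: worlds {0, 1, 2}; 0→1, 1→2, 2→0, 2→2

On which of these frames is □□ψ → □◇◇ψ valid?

G1, G2, G5

The schema corresponds to a generalized confluence (Geach) condition: ∀x ∀z (xRz → ∃w (xR²w ∧ zR²w)).
G1: satisfies the condition.
G2: satisfies the condition.
G3: fails — 1R4 but no w with 1R²w and 4R²w.
G4: fails — w0Rw2 but no w with w0R²w and w2R²w.
G5: satisfies the condition.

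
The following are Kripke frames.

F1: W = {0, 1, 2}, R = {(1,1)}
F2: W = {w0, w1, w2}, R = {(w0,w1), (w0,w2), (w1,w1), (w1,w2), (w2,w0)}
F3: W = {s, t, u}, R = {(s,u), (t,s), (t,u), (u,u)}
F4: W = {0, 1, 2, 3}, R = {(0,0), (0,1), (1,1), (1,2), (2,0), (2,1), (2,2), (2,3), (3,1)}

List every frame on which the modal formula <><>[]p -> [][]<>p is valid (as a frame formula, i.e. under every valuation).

F1, F3, F4

This is the axiom for a generalized confluence (Geach) condition; its first-order frame correspondent is forall x forall y forall z ((x R^2 y & x R^2 z) -> exists w (yRw & zRw)).
F1: holds.
F2: fails — w0R²w0, w0R²w2 but no w with w0Rw and w2Rw.
F3: holds.
F4: holds.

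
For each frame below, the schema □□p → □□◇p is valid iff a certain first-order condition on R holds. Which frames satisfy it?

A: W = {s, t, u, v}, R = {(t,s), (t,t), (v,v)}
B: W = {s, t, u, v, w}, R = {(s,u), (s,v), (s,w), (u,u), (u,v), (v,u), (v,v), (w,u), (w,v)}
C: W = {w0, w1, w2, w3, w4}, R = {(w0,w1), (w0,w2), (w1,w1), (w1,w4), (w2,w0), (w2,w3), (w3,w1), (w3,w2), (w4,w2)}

B

The schema corresponds to a generalized confluence (Geach) condition: ∀x ∀z (xR²z → ∃w (xR²w ∧ zRw)).
A: fails — tR²s but no w with tR²w and sRw.
B: holds.
C: fails — w0R²w4 but no w with w0R²w and w4Rw.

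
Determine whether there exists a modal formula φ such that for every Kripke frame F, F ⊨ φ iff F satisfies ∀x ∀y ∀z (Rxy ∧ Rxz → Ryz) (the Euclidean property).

The condition is the Euclidean property. A defining modal formula is ◇q → □◇q.
Suppose ◇q→□◇q is valid. Take Rxy, Rxz and set V(q)={y}. Then ◇q at x, so □◇q at x, so ◇q at z, so some w with Rzw has q; w=y, i.e. Rzy. By symmetry of the argument, Ryz.

Yes, by ◇q → □◇q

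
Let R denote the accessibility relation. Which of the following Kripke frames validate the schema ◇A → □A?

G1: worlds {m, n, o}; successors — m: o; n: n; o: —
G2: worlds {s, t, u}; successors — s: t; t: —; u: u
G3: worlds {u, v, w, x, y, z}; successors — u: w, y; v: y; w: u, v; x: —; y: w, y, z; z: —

G1, G2

Frame correspondent (Sahlqvist): ∀x ∀y ∀z (Rxy ∧ Rxz → y = z) — i.e. partial functionality.
G1: satisfies the condition.
G2: satisfies the condition.
G3: fails — u sees both w and y.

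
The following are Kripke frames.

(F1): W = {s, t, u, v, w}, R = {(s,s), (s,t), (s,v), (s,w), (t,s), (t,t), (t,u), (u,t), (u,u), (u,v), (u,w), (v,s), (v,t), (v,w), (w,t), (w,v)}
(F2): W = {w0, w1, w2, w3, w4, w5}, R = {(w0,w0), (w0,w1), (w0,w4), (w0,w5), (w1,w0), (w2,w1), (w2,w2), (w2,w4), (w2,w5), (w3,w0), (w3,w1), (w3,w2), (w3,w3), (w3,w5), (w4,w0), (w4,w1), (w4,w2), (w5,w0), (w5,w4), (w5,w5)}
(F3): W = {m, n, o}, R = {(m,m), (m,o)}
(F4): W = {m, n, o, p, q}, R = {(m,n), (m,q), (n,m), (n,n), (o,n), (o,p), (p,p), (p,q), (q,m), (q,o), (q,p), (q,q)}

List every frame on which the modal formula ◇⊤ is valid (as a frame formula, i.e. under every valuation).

(F1), (F2), (F4)

The schema corresponds to seriality: ∀x ∃y Rxy.
(F1): holds.
(F2): holds.
(F3): fails — world n has no successor.
(F4): holds.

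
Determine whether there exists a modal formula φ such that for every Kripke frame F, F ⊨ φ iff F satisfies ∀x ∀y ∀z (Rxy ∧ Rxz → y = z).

Definable; ◇q → □q defines it

This is a Sahlqvist condition; the CD axiom ◇q → □q defines it.
Suppose ◇q→□q is valid. Take Rxy, Rxz and set V(q)={y}. Then ◇q at x, so □q at x, so q at z, i.e. z=y.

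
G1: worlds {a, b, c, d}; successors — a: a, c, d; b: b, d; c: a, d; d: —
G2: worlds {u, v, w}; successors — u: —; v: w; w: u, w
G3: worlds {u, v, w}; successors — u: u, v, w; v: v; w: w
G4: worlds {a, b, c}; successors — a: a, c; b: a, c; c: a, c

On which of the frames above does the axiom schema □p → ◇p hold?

The schema corresponds to seriality: ∀x ∃y Rxy.
G1: fails — world d has no successor.
G2: fails — world u has no successor.
G3: ✓.
G4: ✓.
Valid on: G3, G4.

G3, G4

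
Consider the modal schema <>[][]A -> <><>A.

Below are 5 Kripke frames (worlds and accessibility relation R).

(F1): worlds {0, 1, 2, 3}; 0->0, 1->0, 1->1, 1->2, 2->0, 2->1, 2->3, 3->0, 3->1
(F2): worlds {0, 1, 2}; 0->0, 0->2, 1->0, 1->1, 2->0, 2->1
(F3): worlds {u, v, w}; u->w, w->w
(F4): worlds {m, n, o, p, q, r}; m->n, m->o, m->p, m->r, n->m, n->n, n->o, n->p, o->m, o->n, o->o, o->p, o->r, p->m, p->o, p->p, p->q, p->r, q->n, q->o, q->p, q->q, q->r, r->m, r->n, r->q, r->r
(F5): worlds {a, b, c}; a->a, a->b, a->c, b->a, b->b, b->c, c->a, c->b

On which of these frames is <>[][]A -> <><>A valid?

(F1), (F2), (F3), (F4), (F5)

This is the axiom for a generalized confluence (Geach) condition; its first-order frame correspondent is forall x forall y (xRy -> exists w (y R^2 w & x R^2 w)).
(F1): holds.
(F2): holds.
(F3): holds.
(F4): holds.
(F5): holds.
Valid on: (F1), (F2), (F3), (F4), (F5).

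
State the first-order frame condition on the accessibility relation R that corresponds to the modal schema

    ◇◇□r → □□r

∀x ∀y ∀z ((xR²y ∧ xR²z) → ∃w (yRw ∧ z = w))

This is a Sahlqvist (Geach-type) schema ◇^2□^1r → □^2◇^0r.
Minimal-valuation argument: fix x; take any y with xR^2y and any z with xR^2z. Set V(r) to the set of worlds R-reachable from y in exactly 1 step. Then □^1r holds at y, so the antecedent holds at x; validity forces ◇^0r at z, giving a w with zR^0w and yR^1w.
First-order correspondent: ∀x ∀y ∀z ((xR²y ∧ xR²z) → ∃w (yRw ∧ z = w)).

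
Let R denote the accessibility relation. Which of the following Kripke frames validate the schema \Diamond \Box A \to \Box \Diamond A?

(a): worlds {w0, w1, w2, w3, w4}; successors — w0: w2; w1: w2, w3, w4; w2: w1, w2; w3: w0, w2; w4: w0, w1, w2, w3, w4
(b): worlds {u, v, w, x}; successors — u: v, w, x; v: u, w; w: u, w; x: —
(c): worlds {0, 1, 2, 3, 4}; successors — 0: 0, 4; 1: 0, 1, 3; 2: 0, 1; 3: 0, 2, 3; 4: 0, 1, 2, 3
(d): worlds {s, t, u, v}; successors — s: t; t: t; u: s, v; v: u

Frame correspondent (Sahlqvist): \forall x \forall y \forall z (Rxy \wedge Rxz \to \exists w (Ryw \wedge Rzw)) — i.e. convergence.
(a): condition met.
(b): fails — Ruv and Rux but v and x have no common successor.
(c): condition met.
(d): fails — Ruv and Rus but v and s have no common successor.
Valid on: (a), (c).

(a), (c)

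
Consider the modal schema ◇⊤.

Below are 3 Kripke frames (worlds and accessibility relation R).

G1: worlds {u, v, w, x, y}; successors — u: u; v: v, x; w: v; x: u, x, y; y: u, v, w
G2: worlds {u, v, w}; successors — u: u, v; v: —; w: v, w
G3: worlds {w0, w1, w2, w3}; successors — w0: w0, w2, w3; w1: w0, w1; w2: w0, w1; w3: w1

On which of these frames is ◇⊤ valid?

Frame correspondent (Sahlqvist): ∀x ∃y Rxy — i.e. seriality.
G1: satisfies the condition.
G2: fails — world v has no successor.
G3: satisfies the condition.
Valid on: G1, G3.

G1, G3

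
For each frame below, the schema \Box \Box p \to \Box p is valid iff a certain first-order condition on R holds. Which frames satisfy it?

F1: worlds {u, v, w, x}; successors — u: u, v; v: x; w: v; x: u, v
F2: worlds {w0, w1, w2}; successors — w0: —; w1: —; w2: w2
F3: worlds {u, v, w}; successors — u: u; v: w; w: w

F2, F3

Frame correspondent (Sahlqvist): \forall x \forall y (Rxy \to \exists z (Rxz \wedge Rzy)) — i.e. density.
F1: fails — Rvx but no z with Rvz and Rzx.
F2: condition met.
F3: condition met.
Valid on: F2, F3.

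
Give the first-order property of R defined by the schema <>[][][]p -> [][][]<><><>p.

This is a Sahlqvist (Geach-type) schema ◇^1□^3p → □^3◇^3p.
Minimal-valuation argument: fix x; take any y with xR^1y and any z with xR^3z. Set V(p) to the set of worlds R-reachable from y in exactly 3 steps. Then □^3p holds at y, so the antecedent holds at x; validity forces ◇^3p at z, giving a w with zR^3w and yR^3w.
First-order correspondent: forall x forall y forall z ((xRy & x R^3 z) -> exists w (y R^3 w & z R^3 w)).

forall x forall y forall z ((xRy & x R^3 z) -> exists w (y R^3 w & z R^3 w))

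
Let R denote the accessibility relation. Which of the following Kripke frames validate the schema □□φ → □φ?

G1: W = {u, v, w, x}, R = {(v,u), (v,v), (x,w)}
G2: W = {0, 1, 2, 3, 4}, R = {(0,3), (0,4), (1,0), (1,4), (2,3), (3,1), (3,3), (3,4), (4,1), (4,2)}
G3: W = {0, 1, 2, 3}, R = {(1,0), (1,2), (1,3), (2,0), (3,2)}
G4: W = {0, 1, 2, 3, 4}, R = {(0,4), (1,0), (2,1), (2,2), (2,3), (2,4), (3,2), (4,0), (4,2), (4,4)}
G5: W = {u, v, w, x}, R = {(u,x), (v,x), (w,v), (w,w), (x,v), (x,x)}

This is the axiom for density; its first-order frame correspondent is ∀x ∀y (Rxy → ∃z (Rxz ∧ Rzy)).
G1: fails — Rxw but no z with Rxz and Rzw.
G2: fails — R10 but no z with R1z and Rz0.
G3: fails — R32 but no z with R3z and Rz2.
G4: fails — R10 but no z with R1z and Rz0.
G5: satisfies the condition.

G5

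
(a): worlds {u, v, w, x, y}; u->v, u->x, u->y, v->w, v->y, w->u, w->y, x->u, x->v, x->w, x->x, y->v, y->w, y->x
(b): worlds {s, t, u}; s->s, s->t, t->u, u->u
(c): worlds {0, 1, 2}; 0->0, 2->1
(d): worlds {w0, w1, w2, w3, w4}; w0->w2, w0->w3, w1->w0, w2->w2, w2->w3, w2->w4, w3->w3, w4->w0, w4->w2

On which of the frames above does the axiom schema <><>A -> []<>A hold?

Frame correspondent (Sahlqvist): forall x forall y forall z ((x R^2 y & xRz) -> exists w (y = w & zRw)) — i.e. a generalized confluence (Geach) condition.
(a): fails — uR²u, uRv but no t with u=t and vRt.
(b): fails — sR²s, sRt but no w with s=w and tRw.
(c): satisfies the condition.
(d): fails — w0R²w2, w0Rw3 but no w with w2=w and w3Rw.
Valid on: (c).

(c)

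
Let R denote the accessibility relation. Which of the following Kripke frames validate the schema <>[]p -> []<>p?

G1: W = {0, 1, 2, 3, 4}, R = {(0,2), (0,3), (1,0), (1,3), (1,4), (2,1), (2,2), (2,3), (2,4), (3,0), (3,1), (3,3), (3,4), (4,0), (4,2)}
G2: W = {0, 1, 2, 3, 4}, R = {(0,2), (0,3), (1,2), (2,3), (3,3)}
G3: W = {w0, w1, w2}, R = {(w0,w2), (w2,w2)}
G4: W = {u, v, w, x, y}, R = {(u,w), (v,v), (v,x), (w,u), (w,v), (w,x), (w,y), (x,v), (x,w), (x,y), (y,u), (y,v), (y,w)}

G1, G2, G3

This is the axiom for convergence; its first-order frame correspondent is forall x forall y forall z (Rxy & Rxz -> exists w (Ryw & Rzw)).
G1: holds.
G2: holds.
G3: holds.
G4: fails — Rwu and Rwv but u and v have no common successor.
Valid on: G1, G2, G3.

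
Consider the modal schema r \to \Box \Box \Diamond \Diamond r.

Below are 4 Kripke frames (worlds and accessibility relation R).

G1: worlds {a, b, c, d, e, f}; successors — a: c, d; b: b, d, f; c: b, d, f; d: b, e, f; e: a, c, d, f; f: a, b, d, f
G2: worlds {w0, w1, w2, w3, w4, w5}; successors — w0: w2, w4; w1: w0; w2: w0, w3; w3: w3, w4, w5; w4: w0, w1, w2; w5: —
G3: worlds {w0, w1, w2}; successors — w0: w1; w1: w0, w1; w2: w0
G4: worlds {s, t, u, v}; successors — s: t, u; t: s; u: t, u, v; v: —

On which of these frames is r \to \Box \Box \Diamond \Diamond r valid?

none

Frame correspondent (Sahlqvist): \forall x \forall z (x R^2 z \to \exists w (x = w \wedge z R^2 w)) — i.e. a generalized confluence (Geach) condition.
G1: fails — cR²a but no w with c=w and aR²w.
G2: fails — w0R²w1 but no w with w0=w and w1R²w.
G3: fails — w2R²w1 but no w with w2=w and w1R²w.
G4: fails — sR²t but no w with s=w and tR²w.
Valid on no frame.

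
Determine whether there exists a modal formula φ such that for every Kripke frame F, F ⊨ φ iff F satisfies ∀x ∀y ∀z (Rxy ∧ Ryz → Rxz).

Yes: it is transitivity, defined by the 4 schema □r → □□r.
Suppose □r→□□r is valid. Take Rxy, Ryz and set V(r)={w : Rxw}. Then □r at x, so □□r at x, so □r at y, so r at z, i.e. Rxz.

Yes — defined by □r → □□r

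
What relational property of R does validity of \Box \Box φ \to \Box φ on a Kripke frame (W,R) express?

Suppose □□φ→□φ is valid. Take Rxy and set V(φ)={w : xR²w}. Then □□φ at x, so □φ at x, so φ at y, i.e. ∃z(Rxz∧Rzy).

Density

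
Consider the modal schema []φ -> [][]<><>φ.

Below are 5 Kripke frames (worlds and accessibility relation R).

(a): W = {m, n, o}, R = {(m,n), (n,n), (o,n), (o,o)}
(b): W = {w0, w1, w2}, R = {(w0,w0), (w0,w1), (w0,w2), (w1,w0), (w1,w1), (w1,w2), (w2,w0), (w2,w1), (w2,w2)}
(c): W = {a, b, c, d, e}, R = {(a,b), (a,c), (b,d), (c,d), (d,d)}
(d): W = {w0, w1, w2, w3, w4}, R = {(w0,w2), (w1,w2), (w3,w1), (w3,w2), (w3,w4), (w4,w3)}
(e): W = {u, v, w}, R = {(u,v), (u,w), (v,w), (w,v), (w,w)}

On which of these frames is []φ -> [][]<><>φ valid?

The schema corresponds to a generalized confluence (Geach) condition: forall x forall z (x R^2 z -> exists w (xRw & z R^2 w)).
(a): condition met.
(b): condition met.
(c): fails — aR²d but no w with aRw and dR²w.
(d): fails — w3R²w2 but no w with w3Rw and w2R²w.
(e): condition met.
Valid on: (a), (b), (e).

(a), (b), (e)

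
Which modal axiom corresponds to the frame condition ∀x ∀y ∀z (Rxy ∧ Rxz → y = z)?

This is partial functionality; the standard corresponding axiom is CD: ◇q → □q.
Suppose ◇q→□q is valid. Take Rxy, Rxz and set V(q)={y}. Then ◇q at x, so □q at x, so q at z, i.e. z=y.

◇q → □q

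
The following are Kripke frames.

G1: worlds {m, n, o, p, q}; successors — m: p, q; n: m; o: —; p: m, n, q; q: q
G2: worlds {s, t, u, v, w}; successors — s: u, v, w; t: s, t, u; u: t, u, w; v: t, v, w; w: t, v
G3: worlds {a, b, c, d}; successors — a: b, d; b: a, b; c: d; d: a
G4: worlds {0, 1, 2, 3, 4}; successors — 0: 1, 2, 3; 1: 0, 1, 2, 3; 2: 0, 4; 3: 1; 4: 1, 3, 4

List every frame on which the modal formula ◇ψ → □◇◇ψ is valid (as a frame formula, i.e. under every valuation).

G3

The schema corresponds to a generalized confluence (Geach) condition: ∀x ∀y ∀z ((xRy ∧ xRz) → ∃w (y = w ∧ zR²w)).
G1: fails — mRp, mRq but no w with p=w and qR²w.
G2: fails — tRs, tRs but no w* with s=w* and sR²w*.
G3: satisfies the condition.
G4: fails — 1R0, 1R2 but no w with 0=w and 2R²w.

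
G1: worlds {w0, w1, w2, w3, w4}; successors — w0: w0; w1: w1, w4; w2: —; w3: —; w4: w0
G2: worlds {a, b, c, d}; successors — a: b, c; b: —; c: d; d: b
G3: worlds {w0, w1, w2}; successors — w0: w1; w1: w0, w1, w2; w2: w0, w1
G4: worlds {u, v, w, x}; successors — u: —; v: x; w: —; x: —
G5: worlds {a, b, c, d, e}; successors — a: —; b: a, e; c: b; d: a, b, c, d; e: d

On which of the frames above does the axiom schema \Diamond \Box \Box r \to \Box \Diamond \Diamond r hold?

G1, G3

The schema corresponds to a generalized confluence (Geach) condition: \forall x \forall y \forall z ((xRy \wedge xRz) \to \exists w (y R^2 w \wedge z R^2 w)).
G1: ✓.
G2: fails — aRb, aRb but no w with bR²w and bR²w.
G3: ✓.
G4: fails — vRx, vRx but no t with xR²t and xR²t.
G5: fails — bRa, bRa but no w with aR²w and aR²w.
Valid on: G1, G3.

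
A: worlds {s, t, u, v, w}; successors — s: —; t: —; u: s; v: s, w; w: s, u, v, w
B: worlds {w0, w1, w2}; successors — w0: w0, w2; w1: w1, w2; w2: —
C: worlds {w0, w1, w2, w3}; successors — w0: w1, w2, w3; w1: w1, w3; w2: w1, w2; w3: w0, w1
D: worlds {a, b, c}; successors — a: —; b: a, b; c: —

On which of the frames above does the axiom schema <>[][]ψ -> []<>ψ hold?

C

The schema corresponds to a generalized confluence (Geach) condition: forall x forall y forall z ((xRy & xRz) -> exists w (y R^2 w & zRw)).
A: fails — uRs, uRs but no w* with sR²w* and sRw*.
B: fails — w0Rw0, w0Rw2 but no w with w0R²w and w2Rw.
C: holds.
D: fails — bRa, bRa but no w with aR²w and aRw.
Valid on: C.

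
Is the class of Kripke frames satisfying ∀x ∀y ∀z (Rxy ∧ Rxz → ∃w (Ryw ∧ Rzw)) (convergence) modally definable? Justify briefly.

Yes — defined by ◇□q → □◇q

This is a Sahlqvist condition; the .2 axiom ◇□q → □◇q defines it.
Suppose ◇□q→□◇q is valid. Take Rxy, Rxz and set V(q)={w : Ryw}. Then □q at y so ◇□q at x, so □◇q at x, so ◇q at z, giving w with Rzw and Ryw.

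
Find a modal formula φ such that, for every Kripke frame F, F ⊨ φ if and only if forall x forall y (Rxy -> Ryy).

A defining formula is □(□q → q) (the T□ axiom).

□(□q → q)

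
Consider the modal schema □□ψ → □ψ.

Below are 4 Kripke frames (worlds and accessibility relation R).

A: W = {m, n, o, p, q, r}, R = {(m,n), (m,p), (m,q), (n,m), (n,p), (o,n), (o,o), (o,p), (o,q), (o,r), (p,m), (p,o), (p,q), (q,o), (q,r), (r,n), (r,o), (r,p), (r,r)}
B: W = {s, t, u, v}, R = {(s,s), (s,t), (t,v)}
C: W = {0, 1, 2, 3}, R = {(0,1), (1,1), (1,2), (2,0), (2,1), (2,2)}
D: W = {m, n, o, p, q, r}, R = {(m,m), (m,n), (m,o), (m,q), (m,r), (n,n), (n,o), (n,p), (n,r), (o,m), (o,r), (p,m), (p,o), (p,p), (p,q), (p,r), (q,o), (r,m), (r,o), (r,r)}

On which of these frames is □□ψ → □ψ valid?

C

The schema corresponds to density: ∀x ∀y (Rxy → ∃z (Rxz ∧ Rzy)).
A: fails — Rpm but no z with Rpz and Rzm.
B: fails — Rtv but no z with Rtz and Rzv.
C: ✓.
D: fails — Rqo but no z with Rqz and Rzo.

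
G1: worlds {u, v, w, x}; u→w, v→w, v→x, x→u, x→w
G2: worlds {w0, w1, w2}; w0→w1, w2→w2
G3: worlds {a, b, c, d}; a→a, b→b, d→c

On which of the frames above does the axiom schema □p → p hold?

none

The schema corresponds to reflexivity: ∀x Rxx.
G1: fails — world u does not see itself.
G2: fails — world w0 does not see itself.
G3: fails — world c does not see itself.
Valid on no frame.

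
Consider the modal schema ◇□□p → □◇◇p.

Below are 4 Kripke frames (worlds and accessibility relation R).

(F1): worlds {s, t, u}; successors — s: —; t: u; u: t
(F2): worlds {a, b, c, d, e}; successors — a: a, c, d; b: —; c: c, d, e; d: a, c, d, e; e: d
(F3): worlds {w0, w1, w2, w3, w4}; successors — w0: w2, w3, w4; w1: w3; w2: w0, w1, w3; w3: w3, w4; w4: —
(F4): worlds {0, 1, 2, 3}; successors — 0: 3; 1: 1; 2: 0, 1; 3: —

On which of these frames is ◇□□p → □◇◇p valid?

The schema corresponds to a generalized confluence (Geach) condition: ∀x ∀y ∀z ((xRy ∧ xRz) → ∃w (yR²w ∧ zR²w)).
(F1): holds.
(F2): holds.
(F3): fails — w0Rw2, w0Rw4 but no w with w2R²w and w4R²w.
(F4): fails — 0R3, 0R3 but no w with 3R²w and 3R²w.
Valid on: (F1), (F2).

(F1), (F2)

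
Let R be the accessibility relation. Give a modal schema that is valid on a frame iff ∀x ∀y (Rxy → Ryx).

ψ → □◇ψ

This is symmetry; the standard corresponding axiom is B: ψ → □◇ψ.
Suppose ψ→□◇ψ is valid. Take Rxy and set V(ψ)={x}. Then ψ at x, so □◇ψ at x, so ◇ψ at y, so some z with Ryz has ψ; z=x, i.e. Ryx.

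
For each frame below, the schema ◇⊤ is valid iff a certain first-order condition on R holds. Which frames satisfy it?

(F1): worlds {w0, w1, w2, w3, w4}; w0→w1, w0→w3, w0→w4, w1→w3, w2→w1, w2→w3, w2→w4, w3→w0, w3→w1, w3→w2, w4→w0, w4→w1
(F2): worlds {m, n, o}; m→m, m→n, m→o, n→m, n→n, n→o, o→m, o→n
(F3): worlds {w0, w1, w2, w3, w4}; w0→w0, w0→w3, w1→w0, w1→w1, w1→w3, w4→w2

Frame correspondent (Sahlqvist): ∀x ∃y Rxy — i.e. seriality.
(F1): ✓.
(F2): ✓.
(F3): fails — world w2 has no successor.

(F1), (F2)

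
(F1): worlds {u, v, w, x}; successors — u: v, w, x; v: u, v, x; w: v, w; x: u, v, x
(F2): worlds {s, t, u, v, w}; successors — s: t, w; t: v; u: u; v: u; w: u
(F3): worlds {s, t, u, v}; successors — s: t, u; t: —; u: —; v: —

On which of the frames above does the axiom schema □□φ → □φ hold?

This is the axiom for density; its first-order frame correspondent is ∀x ∀y (Rxy → ∃z (Rxz ∧ Rzy)).
(F1): satisfies the condition.
(F2): fails — Rtv but no z with Rtz and Rzv.
(F3): fails — Rsu but no z with Rsz and Rzu.

(F1)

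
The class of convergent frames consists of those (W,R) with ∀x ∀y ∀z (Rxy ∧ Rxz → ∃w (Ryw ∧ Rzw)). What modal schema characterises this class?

A defining formula is ◇□r → □◇r (the .2 axiom).
Suppose ◇□r→□◇r is valid. Take Rxy, Rxz and set V(r)={w : Ryw}. Then □r at y so ◇□r at x, so □◇r at x, so ◇r at z, giving w with Rzw and Ryw.

◇□r → □◇r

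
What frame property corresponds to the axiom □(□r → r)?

Suppose □(□r→r) is valid. Take Rxy and set V(r)={w : Ryw}. Then at y, □r holds; since □(□r→r) at x, □r→r at y, so r at y, i.e. Ryy.
Conversely, any frame satisfying ∀x ∀y (Rxy → Ryy) validates the schema.
So the correspondent is shift-reflexivity.

shift-reflexivity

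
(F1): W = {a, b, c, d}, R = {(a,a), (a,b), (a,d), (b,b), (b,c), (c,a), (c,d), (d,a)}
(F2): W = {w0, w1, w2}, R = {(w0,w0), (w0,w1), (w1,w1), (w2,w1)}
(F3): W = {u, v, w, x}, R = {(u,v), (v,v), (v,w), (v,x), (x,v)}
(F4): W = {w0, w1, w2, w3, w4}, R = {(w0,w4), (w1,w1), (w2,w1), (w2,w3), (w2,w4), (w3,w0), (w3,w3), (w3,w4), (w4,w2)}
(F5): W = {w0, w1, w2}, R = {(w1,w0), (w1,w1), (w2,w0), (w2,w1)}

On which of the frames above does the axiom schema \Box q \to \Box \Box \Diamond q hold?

(F2)

The schema corresponds to a generalized confluence (Geach) condition: \forall x \forall z (x R^2 z \to \exists w (xRw \wedge zRw)).
(F1): fails — bR²c but no w with bRw and cRw.
(F2): satisfies the condition.
(F3): fails — uR²w but no t with uRt and wRt.
(F4): fails — w2R²w4 but no w with w2Rw and w4Rw.
(F5): fails — w1R²w0 but no w with w1Rw and w0Rw.
Valid on: (F2).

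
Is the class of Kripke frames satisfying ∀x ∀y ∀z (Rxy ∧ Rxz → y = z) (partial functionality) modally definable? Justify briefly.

Definable; ◇q → □q defines it

Yes: it is partial functionality, defined by the CD schema ◇q → □q.
Suppose ◇q→□q is valid. Take Rxy, Rxz and set V(q)={y}. Then ◇q at x, so □q at x, so q at z, i.e. z=y.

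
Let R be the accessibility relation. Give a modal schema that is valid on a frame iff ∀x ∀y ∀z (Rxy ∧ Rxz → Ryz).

◇r → □◇r

This is the Euclidean property; the standard corresponding axiom is 5: ◇r → □◇r.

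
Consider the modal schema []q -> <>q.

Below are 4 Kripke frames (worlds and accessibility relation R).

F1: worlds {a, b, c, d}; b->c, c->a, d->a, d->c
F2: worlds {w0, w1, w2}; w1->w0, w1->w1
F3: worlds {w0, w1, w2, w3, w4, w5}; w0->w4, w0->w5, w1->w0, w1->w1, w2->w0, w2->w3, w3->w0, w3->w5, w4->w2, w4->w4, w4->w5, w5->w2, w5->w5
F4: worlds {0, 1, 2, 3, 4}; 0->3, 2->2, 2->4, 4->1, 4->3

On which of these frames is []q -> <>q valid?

F3

Frame correspondent (Sahlqvist): forall x exists y Rxy — i.e. seriality.
F1: fails — world a has no successor.
F2: fails — world w0 has no successor.
F3: condition met.
F4: fails — world 1 has no successor.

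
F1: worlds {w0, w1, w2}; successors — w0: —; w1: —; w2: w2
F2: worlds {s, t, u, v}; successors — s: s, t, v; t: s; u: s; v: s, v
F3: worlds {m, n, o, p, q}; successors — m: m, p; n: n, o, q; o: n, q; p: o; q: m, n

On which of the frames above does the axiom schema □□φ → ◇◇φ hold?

The schema corresponds to a generalized confluence (Geach) condition: ∀x ∃w (xR²w ∧ xR²w).
F1: fails — at w0 but no w with w0R²w and w0R²w.
F2: condition met.
F3: condition met.
Valid on: F2, F3.

F2, F3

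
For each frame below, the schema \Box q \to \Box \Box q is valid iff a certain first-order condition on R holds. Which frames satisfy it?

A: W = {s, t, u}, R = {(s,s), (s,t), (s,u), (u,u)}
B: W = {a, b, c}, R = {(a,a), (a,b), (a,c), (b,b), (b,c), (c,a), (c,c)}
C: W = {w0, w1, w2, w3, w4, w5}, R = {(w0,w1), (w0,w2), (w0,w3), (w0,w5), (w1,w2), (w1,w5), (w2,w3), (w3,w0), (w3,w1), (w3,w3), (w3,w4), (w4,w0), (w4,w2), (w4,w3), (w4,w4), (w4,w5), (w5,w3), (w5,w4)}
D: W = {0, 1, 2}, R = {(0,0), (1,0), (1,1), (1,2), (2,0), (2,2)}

A, D

The schema corresponds to transitivity: \forall x \forall y \forall z (Rxy \wedge Ryz \to Rxz).
A: condition met.
B: fails — Rbc and Rca but not Rba.
C: fails — Rw1w5 and Rw5w3 but not Rw1w3.
D: condition met.
Valid on: A, D.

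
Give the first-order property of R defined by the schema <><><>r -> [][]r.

This is a Sahlqvist (Geach-type) schema ◇^3□^0r → □^2◇^0r.
Minimal-valuation argument: fix x; take any y with xR^3y and any z with xR^2z. Set V(r) to the set of worlds R-reachable from y in exactly 0 steps. Then □^0r holds at y, so the antecedent holds at x; validity forces ◇^0r at z, giving a w with zR^0w and yR^0w.
First-order correspondent: forall x forall y forall z ((x R^3 y & x R^2 z) -> exists w (y = w & z = w)).

forall x forall y forall z ((x R^3 y & x R^2 z) -> exists w (y = w & z = w))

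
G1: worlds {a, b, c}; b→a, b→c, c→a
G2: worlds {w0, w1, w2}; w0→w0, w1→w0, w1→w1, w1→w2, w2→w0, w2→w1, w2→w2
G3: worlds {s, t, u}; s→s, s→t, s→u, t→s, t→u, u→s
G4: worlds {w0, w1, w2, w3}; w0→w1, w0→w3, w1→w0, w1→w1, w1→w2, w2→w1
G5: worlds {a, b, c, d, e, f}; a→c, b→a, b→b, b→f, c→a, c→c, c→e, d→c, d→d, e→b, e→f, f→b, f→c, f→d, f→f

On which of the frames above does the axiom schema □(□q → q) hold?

The schema corresponds to shift-reflexivity: ∀x ∀y (Rxy → Ryy).
G1: fails — Rca but not Raa.
G2: ✓.
G3: fails — Rtu but not Ruu.
G4: fails — Rw1w2 but not Rw2w2.
G5: fails — Rba but not Raa.
Valid on: G2.

G2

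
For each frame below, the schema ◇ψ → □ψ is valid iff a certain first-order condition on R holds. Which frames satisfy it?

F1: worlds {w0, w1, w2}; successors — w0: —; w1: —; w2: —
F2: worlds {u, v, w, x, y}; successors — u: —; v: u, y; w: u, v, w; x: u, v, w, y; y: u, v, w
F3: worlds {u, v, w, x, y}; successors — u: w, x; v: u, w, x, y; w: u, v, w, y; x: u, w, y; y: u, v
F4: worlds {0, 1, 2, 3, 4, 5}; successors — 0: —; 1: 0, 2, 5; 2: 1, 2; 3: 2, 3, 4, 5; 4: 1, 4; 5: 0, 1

F1

This is the axiom for partial functionality; its first-order frame correspondent is ∀x ∀y ∀z (Rxy ∧ Rxz → y = z).
F1: holds.
F2: fails — v sees both u and y.
F3: fails — u sees both w and x.
F4: fails — 1 sees both 0 and 2.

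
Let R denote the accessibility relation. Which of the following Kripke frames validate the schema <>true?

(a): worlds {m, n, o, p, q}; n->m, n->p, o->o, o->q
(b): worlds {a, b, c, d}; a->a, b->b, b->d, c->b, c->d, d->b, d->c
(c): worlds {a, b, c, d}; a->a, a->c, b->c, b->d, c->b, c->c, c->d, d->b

This is the axiom for seriality; its first-order frame correspondent is forall x exists y Rxy.
(a): fails — world m has no successor.
(b): ✓.
(c): ✓.
Valid on: (b), (c).

(b), (c)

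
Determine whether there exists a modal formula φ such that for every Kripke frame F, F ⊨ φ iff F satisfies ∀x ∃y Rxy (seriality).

Yes, by □r → ◇r

Yes: it is seriality, defined by the D schema □r → ◇r.
Suppose □r→◇r is valid. At any x set V(r)=W. Then □r at x, so ◇r at x, so x has a successor.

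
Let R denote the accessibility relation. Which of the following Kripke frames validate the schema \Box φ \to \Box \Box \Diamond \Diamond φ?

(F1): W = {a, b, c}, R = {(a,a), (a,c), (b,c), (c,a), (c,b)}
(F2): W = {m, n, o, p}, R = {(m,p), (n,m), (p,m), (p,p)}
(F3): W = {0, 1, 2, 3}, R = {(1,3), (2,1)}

(F2)

The schema corresponds to a generalized confluence (Geach) condition: \forall x \forall z (x R^2 z \to \exists w (xRw \wedge z R^2 w)).
(F1): fails — bR²b but no w with bRw and bR²w.
(F2): condition met.
(F3): fails — 2R²3 but no w with 2Rw and 3R²w.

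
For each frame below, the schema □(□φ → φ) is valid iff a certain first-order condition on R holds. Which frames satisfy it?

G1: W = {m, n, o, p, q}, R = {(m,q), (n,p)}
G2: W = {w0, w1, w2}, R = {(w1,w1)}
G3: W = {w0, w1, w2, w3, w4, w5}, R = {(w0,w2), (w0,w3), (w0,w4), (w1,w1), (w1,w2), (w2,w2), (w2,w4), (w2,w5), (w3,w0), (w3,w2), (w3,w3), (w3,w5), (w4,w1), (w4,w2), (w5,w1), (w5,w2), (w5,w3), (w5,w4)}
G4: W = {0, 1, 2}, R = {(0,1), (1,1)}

G2, G4

The schema corresponds to shift-reflexivity: ∀x ∀y (Rxy → Ryy).
G1: fails — Rmq but not Rqq.
G2: condition met.
G3: fails — Rw0w4 but not Rw4w4.
G4: condition met.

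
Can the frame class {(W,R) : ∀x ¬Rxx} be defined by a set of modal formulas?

Not definable by any modal formula

Modal frame validity is preserved under surjective bounded morphisms.
The 4-cycle (worlds s,t,u,v with s→t→u→v→s) is irreflexive, and the map sending every world to a single reflexive point • is a surjective bounded morphism (forth: every edge maps to (•,•); back: every world has a successor). So any modal formula valid on the 4-cycle is also valid on the reflexive point, which is not irreflexive.
So the class is not modally definable.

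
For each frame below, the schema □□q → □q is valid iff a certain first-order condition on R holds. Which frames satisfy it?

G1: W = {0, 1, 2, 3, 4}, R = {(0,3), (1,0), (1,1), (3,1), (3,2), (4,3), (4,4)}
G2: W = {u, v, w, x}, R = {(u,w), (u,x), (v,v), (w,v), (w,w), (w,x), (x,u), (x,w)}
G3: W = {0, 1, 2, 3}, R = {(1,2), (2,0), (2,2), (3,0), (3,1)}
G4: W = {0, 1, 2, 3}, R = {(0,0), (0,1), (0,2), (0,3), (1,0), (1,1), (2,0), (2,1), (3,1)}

G4

The schema corresponds to density: ∀x ∀y (Rxy → ∃z (Rxz ∧ Rzy)).
G1: fails — R32 but no z with R3z and Rz2.
G2: fails — Rxu but no z with Rxz and Rzu.
G3: fails — R31 but no z with R3z and Rz1.
G4: holds.
Valid on: G4.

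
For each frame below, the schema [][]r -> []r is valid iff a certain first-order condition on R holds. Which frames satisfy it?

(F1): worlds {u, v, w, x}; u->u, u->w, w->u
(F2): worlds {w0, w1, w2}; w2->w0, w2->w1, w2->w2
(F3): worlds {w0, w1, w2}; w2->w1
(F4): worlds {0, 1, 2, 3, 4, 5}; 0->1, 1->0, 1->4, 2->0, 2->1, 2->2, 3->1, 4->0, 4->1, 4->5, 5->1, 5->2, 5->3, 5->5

Frame correspondent (Sahlqvist): forall x forall y (Rxy -> exists z (Rxz & Rzy)) — i.e. density.
(F1): holds.
(F2): holds.
(F3): fails — Rw2w1 but no z with Rw2z and Rzw1.
(F4): fails — R31 but no z with R3z and Rz1.
Valid on: (F1), (F2).

(F1), (F2)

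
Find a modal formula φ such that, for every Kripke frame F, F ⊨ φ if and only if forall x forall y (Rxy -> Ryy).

The condition is shift-reflexivity. The T□ schema □(□s → s) defines it.
Suppose □(□s→s) is valid. Take Rxy and set V(s)={w : Ryw}. Then at y, □s holds; since □(□s→s) at x, □s→s at y, so s at y, i.e. Ryy.

□(□s → s)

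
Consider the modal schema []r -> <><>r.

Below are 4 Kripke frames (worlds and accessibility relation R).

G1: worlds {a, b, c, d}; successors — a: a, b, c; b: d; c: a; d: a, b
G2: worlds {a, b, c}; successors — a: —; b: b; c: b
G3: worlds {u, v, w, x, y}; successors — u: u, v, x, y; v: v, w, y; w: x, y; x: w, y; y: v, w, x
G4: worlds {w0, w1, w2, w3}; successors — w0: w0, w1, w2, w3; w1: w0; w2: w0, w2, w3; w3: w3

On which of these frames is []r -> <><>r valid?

The schema corresponds to a generalized confluence (Geach) condition: forall x exists w (xRw & x R^2 w).
G1: fails — at b but no w with bRw and bR²w.
G2: fails — at a but no w with aRw and aR²w.
G3: ✓.
G4: ✓.

G3, G4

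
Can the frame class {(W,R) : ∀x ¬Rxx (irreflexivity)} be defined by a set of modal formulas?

Any modally definable frame class is closed under surjective bounded morphisms.
The 5-cycle (worlds a,b,c,d,e with a→b→c→d→e→a) is irreflexive, and the map sending every world to a single reflexive point • is a surjective bounded morphism (forth: every edge maps to (•,•); back: every world has a successor). So any modal formula valid on the 5-cycle is also valid on the reflexive point, which is not irreflexive.
So no modal formula (or set of formulas) defines exactly the irreflexive frames.

No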